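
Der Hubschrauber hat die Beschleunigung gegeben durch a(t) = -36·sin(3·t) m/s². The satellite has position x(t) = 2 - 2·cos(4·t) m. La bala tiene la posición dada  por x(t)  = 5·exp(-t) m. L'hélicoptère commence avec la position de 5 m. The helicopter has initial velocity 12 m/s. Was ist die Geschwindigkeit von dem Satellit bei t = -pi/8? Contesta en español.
Para resolver esto, necesitamos tomar 1 derivada de nuestra ecuación de la posición x(t) = 2 - 2·cos(4·t). Derivando la posición, obtenemos la velocidad: v(t) = 8·sin(4·t). Tenemos la velocidad v(t) = 8·sin(4·t). Sustituyendo t = -pi/8: v(-pi/8) = -8.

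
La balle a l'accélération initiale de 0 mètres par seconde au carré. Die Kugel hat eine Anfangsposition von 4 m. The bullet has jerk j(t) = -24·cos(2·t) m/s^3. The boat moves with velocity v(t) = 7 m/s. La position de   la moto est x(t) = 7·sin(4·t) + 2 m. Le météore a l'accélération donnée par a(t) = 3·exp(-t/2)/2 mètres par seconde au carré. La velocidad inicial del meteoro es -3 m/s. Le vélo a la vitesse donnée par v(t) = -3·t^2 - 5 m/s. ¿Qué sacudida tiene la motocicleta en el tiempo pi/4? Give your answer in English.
Starting from position x(t) = 7·sin(4·t) + 2, we take 3 derivatives. Differentiating position, we get velocity: v(t) = 28·cos(4·t). The derivative of velocity gives acceleration: a(t) = -112·sin(4·t). Differentiating acceleration, we get jerk: j(t) = -448·cos(4·t). We have jerk j(t) = -448·cos(4·t). Substituting t = pi/4: j(pi/4) = 448.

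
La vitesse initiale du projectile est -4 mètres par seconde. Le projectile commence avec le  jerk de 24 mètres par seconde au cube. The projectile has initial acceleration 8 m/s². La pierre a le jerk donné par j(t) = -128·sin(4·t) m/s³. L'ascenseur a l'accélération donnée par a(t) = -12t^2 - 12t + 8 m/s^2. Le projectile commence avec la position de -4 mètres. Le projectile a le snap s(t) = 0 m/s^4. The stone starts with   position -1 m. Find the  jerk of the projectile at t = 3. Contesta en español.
Para resolver esto, necesitamos tomar 1 antiderivada de nuestra ecuación del snap s(t) = 0. Tomando ∫s(t)dt y aplicando j(0) = 24, encontramos j(t) = 24. Usando j(t) = 24 y sustituyendo t = 3, encontramos j = 24.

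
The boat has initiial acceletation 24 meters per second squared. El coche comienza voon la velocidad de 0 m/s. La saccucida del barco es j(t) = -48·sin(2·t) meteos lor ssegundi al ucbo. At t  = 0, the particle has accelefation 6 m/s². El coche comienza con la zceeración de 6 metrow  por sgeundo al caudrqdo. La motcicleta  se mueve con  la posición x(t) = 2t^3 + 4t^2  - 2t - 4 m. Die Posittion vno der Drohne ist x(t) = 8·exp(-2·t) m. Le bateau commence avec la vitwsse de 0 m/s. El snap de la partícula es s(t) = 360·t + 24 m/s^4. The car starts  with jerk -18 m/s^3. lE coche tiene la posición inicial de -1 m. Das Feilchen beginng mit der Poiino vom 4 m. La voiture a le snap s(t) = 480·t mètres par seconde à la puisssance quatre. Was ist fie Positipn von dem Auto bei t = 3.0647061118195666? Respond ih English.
We must find the integral of our snap equation s(t) = 480·t 4 times. The antiderivative of snap is jerk. Using j(0) = -18, we get j(t) = 240·t^2 - 18. Finding the integral of j(t) and using a(0) = 6: a(t) = 80·t^3 - 18·t + 6. The integral of acceleration, with v(0) = 0, gives velocity: v(t) = t·(20·t^3 - 9·t + 6). Finding the antiderivative of v(t) and using x(0) = -1: x(t) = 4·t^5 - 3·t^3 + 3·t^2 - 1. We have position x(t) = 4·t^5 - 3·t^3 + 3·t^2 - 1. Substituting t = 3.0647061118195666: x(3.0647061118195666) = 1022.26653596808.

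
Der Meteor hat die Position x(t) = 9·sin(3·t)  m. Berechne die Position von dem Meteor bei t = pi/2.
Mit x(t) = 9·sin(3·t) und Einsetzen von t = pi/2, finden wir x = -9.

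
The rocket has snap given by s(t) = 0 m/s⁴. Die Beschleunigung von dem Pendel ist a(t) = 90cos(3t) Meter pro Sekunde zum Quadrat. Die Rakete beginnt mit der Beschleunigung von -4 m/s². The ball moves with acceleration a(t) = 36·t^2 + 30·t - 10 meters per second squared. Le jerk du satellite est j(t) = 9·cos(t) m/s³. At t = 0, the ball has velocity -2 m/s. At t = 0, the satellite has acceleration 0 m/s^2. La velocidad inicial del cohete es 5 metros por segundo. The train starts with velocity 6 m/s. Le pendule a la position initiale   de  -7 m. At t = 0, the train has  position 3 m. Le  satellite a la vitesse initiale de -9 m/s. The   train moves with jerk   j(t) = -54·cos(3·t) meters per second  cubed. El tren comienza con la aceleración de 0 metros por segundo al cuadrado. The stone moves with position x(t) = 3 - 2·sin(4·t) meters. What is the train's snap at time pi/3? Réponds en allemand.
Um dies zu lösen, müssen wir 1 Ableitung unserer Gleichung für den Ruck j(t) = -54·cos(3·t) nehmen. Durch Ableiten von dem Ruck erhalten wir den Snap: s(t) = 162·sin(3·t). Mit s(t) = 162·sin(3·t) und Einsetzen von t = pi/3, finden wir s = 0.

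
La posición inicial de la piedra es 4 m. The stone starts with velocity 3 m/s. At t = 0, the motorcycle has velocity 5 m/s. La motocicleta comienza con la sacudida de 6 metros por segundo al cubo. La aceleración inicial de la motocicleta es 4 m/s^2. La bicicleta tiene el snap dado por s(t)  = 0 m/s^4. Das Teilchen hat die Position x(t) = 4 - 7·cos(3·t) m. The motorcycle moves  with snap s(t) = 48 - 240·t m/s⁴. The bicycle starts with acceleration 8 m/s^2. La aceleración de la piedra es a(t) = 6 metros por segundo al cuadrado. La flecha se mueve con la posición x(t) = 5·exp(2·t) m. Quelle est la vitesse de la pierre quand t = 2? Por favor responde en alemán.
Um dies zu lösen, müssen wir 1 Stammfunktion unserer Gleichung für die Beschleunigung a(t) = 6 finden. Mit ∫a(t)dt und Anwendung von v(0) = 3, finden wir v(t) = 6·t + 3. Aus der Gleichung für die Geschwindigkeit v(t) = 6·t + 3, setzen wir t = 2 ein und erhalten v = 15.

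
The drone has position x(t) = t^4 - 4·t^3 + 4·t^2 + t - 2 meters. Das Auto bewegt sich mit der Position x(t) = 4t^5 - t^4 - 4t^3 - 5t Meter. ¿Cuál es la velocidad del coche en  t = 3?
Partiendo de la posición x(t) = 4·t^5 - t^4 - 4·t^3 - 5·t, tomamos 1 derivada. Derivando la posición, obtenemos la velocidad: v(t) = 20·t^4 - 4·t^3 - 12·t^2 - 5. Tenemos la velocidad v(t) = 20·t^4 - 4·t^3 - 12·t^2 - 5. Sustituyendo t = 3: v(3) = 1399.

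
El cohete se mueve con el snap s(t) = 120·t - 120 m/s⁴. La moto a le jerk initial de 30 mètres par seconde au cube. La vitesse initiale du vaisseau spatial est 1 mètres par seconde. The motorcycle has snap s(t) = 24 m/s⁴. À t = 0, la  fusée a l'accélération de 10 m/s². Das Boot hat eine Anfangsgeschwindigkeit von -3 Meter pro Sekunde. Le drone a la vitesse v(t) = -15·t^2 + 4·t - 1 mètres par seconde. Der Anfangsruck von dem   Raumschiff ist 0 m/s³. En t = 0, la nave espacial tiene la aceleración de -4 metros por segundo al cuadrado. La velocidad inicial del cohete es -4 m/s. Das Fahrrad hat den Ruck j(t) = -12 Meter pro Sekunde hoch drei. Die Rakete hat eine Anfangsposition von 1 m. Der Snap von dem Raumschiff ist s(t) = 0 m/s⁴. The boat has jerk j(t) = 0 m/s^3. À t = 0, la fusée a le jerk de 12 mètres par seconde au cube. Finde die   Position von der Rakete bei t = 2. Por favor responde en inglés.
Starting from snap s(t) = 120·t - 120, we take 4 antiderivatives. Finding the integral of s(t) and using j(0) = 12: j(t) = 60·t^2 - 120·t + 12. Finding the antiderivative of j(t) and using a(0) = 10: a(t) = 20·t^3 - 60·t^2 + 12·t + 10. The antiderivative of acceleration is velocity. Using v(0) = -4, we get v(t) = 5·t^4 - 20·t^3 + 6·t^2 + 10·t - 4. The antiderivative of velocity, with x(0) = 1, gives position: x(t) = t^5 - 5·t^4 + 2·t^3 + 5·t^2 - 4·t + 1. From the given position equation x(t) = t^5 - 5·t^4 + 2·t^3 + 5·t^2 - 4·t + 1, we substitute t = 2 to get x = -19.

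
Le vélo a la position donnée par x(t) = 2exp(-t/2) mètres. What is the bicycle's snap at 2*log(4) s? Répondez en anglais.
Starting from position x(t) = 2·exp(-t/2), we take 4 derivatives. Taking d/dt of x(t), we find v(t) = -exp(-t/2). Taking d/dt of v(t), we find a(t) = exp(-t/2)/2. Taking d/dt of a(t), we find j(t) = -exp(-t/2)/4. The derivative of jerk gives snap: s(t) = exp(-t/2)/8. Using s(t) = exp(-t/2)/8 and substituting t = 2*log(4), we find s = 1/32.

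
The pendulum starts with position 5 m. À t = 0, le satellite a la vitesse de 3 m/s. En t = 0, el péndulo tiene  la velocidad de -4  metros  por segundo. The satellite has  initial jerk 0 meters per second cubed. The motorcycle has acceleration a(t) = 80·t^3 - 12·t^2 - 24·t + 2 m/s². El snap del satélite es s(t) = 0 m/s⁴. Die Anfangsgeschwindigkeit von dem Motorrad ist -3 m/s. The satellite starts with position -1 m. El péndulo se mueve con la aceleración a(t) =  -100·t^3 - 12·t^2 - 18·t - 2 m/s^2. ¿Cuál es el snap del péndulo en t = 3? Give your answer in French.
Nous devons dériver notre équation de l'accélération a(t) = -100·t^3 - 12·t^2 - 18·t - 2 2 fois. En prenant d/dt de a(t), nous trouvons j(t) = -300·t^2 - 24·t - 18. En prenant d/dt de j(t), nous trouvons s(t) = -600·t - 24. En utilisant s(t) = -600·t - 24 et en substituant t = 3, nous trouvons s = -1824.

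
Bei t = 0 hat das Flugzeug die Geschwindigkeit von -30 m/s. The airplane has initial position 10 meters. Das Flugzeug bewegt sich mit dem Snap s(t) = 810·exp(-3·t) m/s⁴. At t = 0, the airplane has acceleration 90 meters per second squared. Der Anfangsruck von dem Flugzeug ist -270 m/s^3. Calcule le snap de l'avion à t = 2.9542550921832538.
De l'équation du snap s(t) = 810·exp(-3·t), nous substituons t = 2.9542550921832538 pour obtenir s = 0.114666079734632.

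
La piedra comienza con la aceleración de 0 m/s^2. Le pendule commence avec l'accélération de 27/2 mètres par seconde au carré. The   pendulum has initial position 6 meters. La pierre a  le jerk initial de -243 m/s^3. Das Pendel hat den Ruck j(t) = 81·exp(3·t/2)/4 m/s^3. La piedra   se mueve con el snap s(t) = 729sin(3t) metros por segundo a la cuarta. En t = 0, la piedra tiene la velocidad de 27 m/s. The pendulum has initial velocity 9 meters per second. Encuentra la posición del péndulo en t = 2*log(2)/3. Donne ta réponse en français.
Nous devons intégrer notre équation du jerk j(t) = 81·exp(3·t/2)/4 3 fois. L'intégrale du jerk est l'accélération. En utilisant a(0) = 27/2, nous obtenons a(t) = 27·exp(3·t/2)/2. En prenant ∫a(t)dt et en appliquant v(0) = 9, nous trouvons v(t) = 9·exp(3·t/2). La primitive de la vitesse, avec x(0) = 6, donne la position: x(t) = 6·exp(3·t/2). Nous avons la position x(t) = 6·exp(3·t/2). En substituant t = 2*log(2)/3: x(2*log(2)/3) = 12.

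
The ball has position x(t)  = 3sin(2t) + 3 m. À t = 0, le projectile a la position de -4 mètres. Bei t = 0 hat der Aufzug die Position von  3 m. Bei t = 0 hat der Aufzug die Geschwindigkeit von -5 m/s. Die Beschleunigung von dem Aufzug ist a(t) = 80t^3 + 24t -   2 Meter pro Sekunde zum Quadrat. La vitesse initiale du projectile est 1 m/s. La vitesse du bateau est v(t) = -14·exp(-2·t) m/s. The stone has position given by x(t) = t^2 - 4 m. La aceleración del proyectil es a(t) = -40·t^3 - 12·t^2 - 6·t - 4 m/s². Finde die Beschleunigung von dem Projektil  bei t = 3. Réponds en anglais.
Using a(t) = -40·t^3 - 12·t^2 - 6·t - 4 and substituting t = 3, we find a = -1210.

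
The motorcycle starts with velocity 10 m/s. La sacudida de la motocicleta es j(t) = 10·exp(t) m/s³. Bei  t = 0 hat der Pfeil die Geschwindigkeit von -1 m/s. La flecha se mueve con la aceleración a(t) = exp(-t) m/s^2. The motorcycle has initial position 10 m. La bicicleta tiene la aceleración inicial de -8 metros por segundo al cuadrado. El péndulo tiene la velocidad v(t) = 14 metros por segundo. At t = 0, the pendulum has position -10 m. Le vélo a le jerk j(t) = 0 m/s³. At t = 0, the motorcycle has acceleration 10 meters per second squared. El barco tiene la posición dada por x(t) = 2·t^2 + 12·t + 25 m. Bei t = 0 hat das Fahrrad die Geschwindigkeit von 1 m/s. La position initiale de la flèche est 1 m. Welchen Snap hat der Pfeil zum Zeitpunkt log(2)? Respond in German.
Wir müssen unsere Gleichung für die Beschleunigung a(t) = exp(-t) 2-mal ableiten. Mit d/dt von a(t) finden wir j(t) = -exp(-t). Durch Ableiten von dem Ruck erhalten wir den Snap: s(t) = exp(-t). Wir haben den Snap s(t) = exp(-t). Durch Einsetzen von t = log(2): s(log(2)) = 1/2.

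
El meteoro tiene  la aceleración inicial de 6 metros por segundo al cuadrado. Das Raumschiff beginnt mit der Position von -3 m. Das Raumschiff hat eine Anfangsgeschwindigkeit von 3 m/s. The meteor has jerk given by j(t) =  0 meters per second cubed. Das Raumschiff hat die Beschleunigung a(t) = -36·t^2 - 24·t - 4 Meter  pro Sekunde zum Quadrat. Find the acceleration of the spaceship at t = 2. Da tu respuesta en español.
Usando a(t) = -36·t^2 - 24·t - 4 y sustituyendo t = 2, encontramos a = -196.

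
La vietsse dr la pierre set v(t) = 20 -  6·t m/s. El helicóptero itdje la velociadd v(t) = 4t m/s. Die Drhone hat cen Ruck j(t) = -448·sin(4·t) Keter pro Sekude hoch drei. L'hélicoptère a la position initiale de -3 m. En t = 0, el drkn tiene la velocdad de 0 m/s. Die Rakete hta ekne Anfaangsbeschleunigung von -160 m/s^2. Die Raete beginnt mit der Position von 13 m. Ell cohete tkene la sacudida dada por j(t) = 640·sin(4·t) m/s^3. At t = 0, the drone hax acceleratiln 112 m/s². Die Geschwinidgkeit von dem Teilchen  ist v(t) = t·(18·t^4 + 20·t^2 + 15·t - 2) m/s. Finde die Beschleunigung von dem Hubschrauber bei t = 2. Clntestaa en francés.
Nous devons dériver notre équation de la vitesse v(t) = 4·t 1 fois. En dérivant la vitesse, nous obtenons l'accélération: a(t) = 4. De l'équation de l'accélération a(t) = 4, nous substituons t = 2 pour obtenir a = 4.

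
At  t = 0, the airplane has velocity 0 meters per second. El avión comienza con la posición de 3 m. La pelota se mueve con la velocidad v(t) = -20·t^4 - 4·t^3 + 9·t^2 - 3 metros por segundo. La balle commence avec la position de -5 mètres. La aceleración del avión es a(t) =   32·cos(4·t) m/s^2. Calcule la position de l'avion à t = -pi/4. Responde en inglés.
To solve this, we need to take 2 integrals of our acceleration equation a(t) = 32·cos(4·t). Taking ∫a(t)dt and applying v(0) = 0, we find v(t) = 8·sin(4·t). Integrating velocity and using the initial condition x(0) = 3, we get x(t) = 5 - 2·cos(4·t). Using x(t) = 5 - 2·cos(4·t) and substituting t = -pi/4, we find x = 7.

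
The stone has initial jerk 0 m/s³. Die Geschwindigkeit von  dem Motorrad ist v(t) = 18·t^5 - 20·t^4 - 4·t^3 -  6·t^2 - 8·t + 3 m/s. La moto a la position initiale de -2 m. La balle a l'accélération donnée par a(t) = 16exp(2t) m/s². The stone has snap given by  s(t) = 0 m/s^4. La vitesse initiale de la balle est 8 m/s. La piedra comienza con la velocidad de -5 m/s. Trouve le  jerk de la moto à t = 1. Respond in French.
En partant de la vitesse v(t) = 18·t^5 - 20·t^4 - 4·t^3 - 6·t^2 - 8·t + 3, nous prenons 2 dérivées. La dérivée de la vitesse donne l'accélération: a(t) = 90·t^4 - 80·t^3 - 12·t^2 - 12·t - 8. En dérivant l'accélération, nous obtenons le jerk: j(t) = 360·t^3 - 240·t^2 - 24·t - 12. De l'équation du jerk j(t) = 360·t^3 - 240·t^2 - 24·t - 12, nous substituons t = 1 pour obtenir j = 84.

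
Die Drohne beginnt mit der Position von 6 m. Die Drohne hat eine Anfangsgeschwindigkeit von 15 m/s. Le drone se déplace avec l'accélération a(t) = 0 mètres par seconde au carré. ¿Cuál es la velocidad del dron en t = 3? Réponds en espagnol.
Partiendo de la aceleración a(t) = 0, tomamos 1 integral. La antiderivada de la aceleración es la velocidad. Usando v(0) = 15, obtenemos v(t) = 15. Tenemos la velocidad v(t) = 15. Sustituyendo t = 3: v(3) = 15.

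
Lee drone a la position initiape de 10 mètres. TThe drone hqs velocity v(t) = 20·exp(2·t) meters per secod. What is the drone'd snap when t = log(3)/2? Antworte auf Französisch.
Pour résoudre ceci, nous devons prendre 3 dérivées de notre équation de la vitesse v(t) = 20·exp(2·t). En dérivant la vitesse, nous obtenons l'accélération: a(t) = 40·exp(2·t). La dérivée de l'accélération donne le jerk: j(t) = 80·exp(2·t). La dérivée du jerk donne le snap: s(t) = 160·exp(2·t). En utilisant s(t) = 160·exp(2·t) et en substituant t = log(3)/2, nous trouvons s = 480.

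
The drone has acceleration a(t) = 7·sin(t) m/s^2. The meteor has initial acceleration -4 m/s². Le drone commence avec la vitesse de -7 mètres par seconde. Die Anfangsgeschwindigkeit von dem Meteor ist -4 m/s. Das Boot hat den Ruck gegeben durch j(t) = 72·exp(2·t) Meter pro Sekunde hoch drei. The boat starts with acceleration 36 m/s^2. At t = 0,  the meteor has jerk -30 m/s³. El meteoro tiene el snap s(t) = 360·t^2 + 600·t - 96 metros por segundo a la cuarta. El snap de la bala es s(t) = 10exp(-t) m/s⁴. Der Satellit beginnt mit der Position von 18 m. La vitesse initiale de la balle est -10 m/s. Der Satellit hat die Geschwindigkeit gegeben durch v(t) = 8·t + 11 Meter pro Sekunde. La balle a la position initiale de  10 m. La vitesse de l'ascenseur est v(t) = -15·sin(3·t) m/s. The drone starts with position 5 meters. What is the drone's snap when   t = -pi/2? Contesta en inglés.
Starting from acceleration a(t) = 7·sin(t), we take 2 derivatives. Differentiating acceleration, we get jerk: j(t) = 7·cos(t). Taking d/dt of j(t), we find s(t) = -7·sin(t). We have snap s(t) = -7·sin(t). Substituting t = -pi/2: s(-pi/2) = 7.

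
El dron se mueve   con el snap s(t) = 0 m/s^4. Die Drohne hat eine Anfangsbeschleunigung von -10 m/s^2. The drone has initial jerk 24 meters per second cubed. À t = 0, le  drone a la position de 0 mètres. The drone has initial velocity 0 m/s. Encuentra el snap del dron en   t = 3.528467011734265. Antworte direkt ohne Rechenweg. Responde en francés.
Le snap à t = 3.528467011734265 est s = 0.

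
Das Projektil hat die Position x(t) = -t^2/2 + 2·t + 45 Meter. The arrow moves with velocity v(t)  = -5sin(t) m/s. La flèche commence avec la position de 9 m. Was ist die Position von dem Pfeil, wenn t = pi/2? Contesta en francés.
En partant de la vitesse v(t) = -5·sin(t), nous prenons 1 primitive. En intégrant la vitesse et en utilisant la condition initiale x(0) = 9, nous obtenons x(t) = 5·cos(t) + 4. Nous avons la position x(t) = 5·cos(t) + 4. En substituant t = pi/2: x(pi/2) = 4.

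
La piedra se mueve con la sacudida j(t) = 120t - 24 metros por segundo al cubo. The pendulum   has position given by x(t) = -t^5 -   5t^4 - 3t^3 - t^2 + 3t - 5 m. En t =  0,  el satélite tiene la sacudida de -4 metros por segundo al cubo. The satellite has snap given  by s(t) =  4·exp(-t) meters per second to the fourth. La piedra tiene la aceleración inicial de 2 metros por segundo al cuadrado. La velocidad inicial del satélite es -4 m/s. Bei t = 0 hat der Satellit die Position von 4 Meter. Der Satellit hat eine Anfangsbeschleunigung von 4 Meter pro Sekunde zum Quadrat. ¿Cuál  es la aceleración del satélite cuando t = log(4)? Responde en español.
Debemos encontrar la integral de nuestra ecuación del snap s(t) = 4·exp(-t) 2 veces. La integral del snap, con j(0) = -4, da la sacudida: j(t) = -4·exp(-t). Tomando ∫j(t)dt y aplicando a(0) = 4, encontramos a(t) = 4·exp(-t). Tenemos la aceleración a(t) = 4·exp(-t). Sustituyendo t = log(4): a(log(4)) = 1.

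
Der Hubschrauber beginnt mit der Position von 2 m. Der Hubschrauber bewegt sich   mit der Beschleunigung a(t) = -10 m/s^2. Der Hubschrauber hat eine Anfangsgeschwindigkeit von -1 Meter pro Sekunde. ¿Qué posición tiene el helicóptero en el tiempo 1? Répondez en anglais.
Starting from acceleration a(t) = -10, we take 2 antiderivatives. Taking ∫a(t)dt and applying v(0) = -1, we find v(t) = -10·t - 1. The antiderivative of velocity is position. Using x(0) = 2, we get x(t) = -5·t^2 - t + 2. Using x(t) = -5·t^2 - t + 2 and substituting t = 1, we find x = -4.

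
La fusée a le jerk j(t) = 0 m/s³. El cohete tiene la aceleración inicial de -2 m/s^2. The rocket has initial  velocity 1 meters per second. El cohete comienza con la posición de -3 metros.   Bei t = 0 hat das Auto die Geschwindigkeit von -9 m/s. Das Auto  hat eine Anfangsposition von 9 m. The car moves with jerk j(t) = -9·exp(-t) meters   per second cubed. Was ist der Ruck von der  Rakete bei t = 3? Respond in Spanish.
De la ecuación de la sacudida j(t) = 0, sustituimos t = 3 para obtener j = 0.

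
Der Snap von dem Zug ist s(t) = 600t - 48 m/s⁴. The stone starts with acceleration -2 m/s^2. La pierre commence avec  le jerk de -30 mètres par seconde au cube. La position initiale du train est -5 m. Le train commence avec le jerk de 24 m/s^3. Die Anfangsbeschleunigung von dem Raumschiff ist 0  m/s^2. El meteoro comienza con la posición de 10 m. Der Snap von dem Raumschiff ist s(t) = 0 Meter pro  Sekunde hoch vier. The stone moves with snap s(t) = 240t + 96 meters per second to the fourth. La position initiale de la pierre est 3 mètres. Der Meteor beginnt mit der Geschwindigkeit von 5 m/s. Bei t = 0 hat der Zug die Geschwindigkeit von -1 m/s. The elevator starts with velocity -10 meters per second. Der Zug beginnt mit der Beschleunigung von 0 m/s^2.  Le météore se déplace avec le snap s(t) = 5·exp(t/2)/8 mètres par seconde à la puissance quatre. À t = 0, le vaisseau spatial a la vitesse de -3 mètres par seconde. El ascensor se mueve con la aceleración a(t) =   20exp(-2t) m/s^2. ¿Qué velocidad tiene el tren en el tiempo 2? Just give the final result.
En t = 2, v = 383.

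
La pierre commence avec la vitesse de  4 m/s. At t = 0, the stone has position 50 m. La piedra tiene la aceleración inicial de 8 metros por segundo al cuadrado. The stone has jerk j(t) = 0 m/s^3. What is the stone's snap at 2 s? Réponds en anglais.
We must differentiate our jerk equation j(t) = 0 1 time. The derivative of jerk gives snap: s(t) = 0. Using s(t) = 0 and substituting t = 2, we find s = 0.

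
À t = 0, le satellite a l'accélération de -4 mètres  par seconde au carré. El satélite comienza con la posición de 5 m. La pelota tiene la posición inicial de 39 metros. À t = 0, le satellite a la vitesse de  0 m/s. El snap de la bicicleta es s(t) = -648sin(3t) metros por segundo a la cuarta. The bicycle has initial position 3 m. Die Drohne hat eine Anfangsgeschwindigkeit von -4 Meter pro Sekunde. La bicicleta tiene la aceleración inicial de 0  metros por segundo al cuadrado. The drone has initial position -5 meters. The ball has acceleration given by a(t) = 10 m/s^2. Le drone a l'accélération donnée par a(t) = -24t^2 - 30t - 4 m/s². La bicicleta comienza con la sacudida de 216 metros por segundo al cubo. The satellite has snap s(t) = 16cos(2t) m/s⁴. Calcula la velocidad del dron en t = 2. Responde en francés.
Pour résoudre ceci, nous devons prendre 1 primitive de notre équation de l'accélération a(t) = -24·t^2 - 30·t - 4. En prenant ∫a(t)dt et en appliquant v(0) = -4, nous trouvons v(t) = -8·t^3 - 15·t^2 - 4·t - 4. Nous avons la vitesse v(t) = -8·t^3 - 15·t^2 - 4·t - 4. En substituant t = 2: v(2) = -136.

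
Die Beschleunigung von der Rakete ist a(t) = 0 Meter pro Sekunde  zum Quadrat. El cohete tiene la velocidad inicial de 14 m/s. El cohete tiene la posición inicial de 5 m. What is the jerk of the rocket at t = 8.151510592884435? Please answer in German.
Um dies zu lösen, müssen wir 1 Ableitung unserer Gleichung für die Beschleunigung a(t) = 0 nehmen. Durch Ableiten von der Beschleunigung erhalten wir den Ruck: j(t) = 0. Aus der Gleichung für den Ruck j(t) = 0, setzen wir t = 8.151510592884435 ein und erhalten j = 0.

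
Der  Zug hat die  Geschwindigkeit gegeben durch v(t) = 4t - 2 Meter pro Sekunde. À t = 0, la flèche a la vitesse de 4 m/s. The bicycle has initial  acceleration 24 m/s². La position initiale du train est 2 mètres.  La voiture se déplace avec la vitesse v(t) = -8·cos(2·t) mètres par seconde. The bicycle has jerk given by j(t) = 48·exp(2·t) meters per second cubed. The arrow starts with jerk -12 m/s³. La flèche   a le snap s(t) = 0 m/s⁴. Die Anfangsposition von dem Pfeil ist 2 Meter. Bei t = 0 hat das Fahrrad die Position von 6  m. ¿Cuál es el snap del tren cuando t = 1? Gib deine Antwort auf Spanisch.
Partiendo de la velocidad v(t) = 4·t - 2, tomamos 3 derivadas. Derivando la velocidad, obtenemos la aceleración: a(t) = 4. Tomando d/dt de a(t), encontramos j(t) = 0. Derivando la sacudida, obtenemos el snap: s(t) = 0. De la ecuación del snap s(t) = 0, sustituimos t = 1 para obtener s = 0.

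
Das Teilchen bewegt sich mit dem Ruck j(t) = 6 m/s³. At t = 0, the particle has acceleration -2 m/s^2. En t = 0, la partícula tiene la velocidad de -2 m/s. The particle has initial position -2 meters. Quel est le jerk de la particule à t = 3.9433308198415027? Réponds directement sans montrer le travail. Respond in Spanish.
En t = 3.9433308198415027, j = 6.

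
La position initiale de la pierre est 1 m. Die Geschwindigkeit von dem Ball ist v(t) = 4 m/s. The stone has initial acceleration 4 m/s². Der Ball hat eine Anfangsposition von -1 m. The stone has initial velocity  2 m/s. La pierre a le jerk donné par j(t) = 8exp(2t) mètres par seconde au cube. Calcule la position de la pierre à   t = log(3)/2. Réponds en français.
Nous devons trouver l'intégrale de notre équation du jerk j(t) = 8·exp(2·t) 3 fois. En intégrant le jerk et en utilisant la condition initiale a(0) = 4, nous obtenons a(t) = 4·exp(2·t). En intégrant l'accélération et en utilisant la condition initiale v(0) = 2, nous obtenons v(t) = 2·exp(2·t). La primitive de la vitesse, avec x(0) = 1, donne la position: x(t) = exp(2·t). En utilisant x(t) = exp(2·t) et en substituant t = log(3)/2, nous trouvons x = 3.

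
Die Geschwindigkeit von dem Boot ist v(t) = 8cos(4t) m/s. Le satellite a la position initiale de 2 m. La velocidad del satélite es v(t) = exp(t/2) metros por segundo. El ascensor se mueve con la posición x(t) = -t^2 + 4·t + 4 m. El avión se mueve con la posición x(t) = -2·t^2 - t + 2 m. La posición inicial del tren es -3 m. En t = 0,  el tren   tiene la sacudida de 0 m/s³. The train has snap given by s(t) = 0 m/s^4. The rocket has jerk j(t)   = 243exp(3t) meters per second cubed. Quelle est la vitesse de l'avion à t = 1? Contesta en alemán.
Um dies zu lösen, müssen wir 1 Ableitung unserer Gleichung für die Position x(t) = -2·t^2 - t + 2 nehmen. Durch Ableiten von der Position erhalten wir die Geschwindigkeit: v(t) = -4·t - 1. Aus der Gleichung für die Geschwindigkeit v(t) = -4·t - 1, setzen wir t = 1 ein und erhalten v = -5.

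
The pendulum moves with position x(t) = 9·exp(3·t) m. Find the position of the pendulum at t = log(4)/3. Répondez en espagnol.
Tenemos la posición x(t) = 9·exp(3·t). Sustituyendo t = log(4)/3: x(log(4)/3) = 36.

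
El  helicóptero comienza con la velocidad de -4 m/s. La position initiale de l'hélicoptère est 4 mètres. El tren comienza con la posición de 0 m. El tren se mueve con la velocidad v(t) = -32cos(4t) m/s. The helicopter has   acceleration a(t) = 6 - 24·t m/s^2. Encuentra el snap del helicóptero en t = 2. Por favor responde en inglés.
To solve this, we need to take 2 derivatives of our acceleration equation a(t) = 6 - 24·t. The derivative of acceleration gives jerk: j(t) = -24. The derivative of jerk gives snap: s(t) = 0. We have snap s(t) = 0. Substituting t = 2: s(2) = 0.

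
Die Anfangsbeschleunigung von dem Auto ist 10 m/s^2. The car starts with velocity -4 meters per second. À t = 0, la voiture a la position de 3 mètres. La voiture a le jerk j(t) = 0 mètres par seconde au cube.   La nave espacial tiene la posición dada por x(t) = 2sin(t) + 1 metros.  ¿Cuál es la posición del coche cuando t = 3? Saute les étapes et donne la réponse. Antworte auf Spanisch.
En t = 3, x = 36.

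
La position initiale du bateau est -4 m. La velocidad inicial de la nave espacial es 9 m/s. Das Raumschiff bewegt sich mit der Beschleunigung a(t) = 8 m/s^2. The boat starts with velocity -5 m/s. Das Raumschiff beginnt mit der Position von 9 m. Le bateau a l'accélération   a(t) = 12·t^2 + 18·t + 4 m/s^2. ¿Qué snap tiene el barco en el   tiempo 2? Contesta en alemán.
Wir müssen unsere Gleichung für die Beschleunigung a(t) = 12·t^2 + 18·t + 4 2-mal ableiten. Die Ableitung von der Beschleunigung ergibt den Ruck: j(t) = 24·t + 18. Die Ableitung von dem Ruck ergibt den Snap: s(t) = 24. Aus der Gleichung für den Snap s(t) = 24, setzen wir t = 2 ein und erhalten s = 24.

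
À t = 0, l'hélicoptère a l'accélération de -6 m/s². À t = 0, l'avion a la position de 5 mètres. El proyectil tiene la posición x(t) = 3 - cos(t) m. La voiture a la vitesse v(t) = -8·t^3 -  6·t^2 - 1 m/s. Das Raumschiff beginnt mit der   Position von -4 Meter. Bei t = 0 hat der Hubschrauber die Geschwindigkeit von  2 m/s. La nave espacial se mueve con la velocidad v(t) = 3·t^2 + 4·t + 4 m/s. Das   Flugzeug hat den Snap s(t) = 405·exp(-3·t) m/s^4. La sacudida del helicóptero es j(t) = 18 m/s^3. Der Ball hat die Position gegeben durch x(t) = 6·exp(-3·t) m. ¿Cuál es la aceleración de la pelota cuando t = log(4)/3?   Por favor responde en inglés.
To solve this, we need to take 2 derivatives of our position equation x(t) = 6·exp(-3·t). Taking d/dt of x(t), we find v(t) = -18·exp(-3·t). The derivative of velocity gives acceleration: a(t) = 54·exp(-3·t). Using a(t) = 54·exp(-3·t) and substituting t = log(4)/3, we find a = 27/2.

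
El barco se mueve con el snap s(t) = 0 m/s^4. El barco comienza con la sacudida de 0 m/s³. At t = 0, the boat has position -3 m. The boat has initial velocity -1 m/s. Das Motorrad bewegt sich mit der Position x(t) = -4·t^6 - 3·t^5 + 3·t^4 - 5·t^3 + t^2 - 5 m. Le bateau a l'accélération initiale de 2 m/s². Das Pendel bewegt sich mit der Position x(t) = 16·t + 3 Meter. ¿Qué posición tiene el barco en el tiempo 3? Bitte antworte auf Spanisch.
Necesitamos integrar nuestra ecuación del snap s(t) = 0 4 veces. Integrando el snap y usando la condición inicial j(0) = 0, obtenemos j(t) = 0. La antiderivada de la sacudida es la aceleración. Usando a(0) = 2, obtenemos a(t) = 2. La integral de la aceleración, con v(0) = -1, da la velocidad: v(t) = 2·t - 1. La antiderivada de la velocidad, con x(0) = -3, da la posición: x(t) = t^2 - t - 3. De la ecuación de la posición x(t) = t^2 - t - 3, sustituimos t = 3 para obtener x = 3.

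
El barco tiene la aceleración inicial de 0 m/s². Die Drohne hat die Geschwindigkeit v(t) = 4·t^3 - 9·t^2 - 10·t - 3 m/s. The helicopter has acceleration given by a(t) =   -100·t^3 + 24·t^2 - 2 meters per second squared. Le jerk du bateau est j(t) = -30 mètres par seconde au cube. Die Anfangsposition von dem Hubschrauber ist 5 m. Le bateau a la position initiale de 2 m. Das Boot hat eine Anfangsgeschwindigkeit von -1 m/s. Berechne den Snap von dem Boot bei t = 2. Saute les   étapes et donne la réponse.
Der Snap bei t = 2 ist s = 0.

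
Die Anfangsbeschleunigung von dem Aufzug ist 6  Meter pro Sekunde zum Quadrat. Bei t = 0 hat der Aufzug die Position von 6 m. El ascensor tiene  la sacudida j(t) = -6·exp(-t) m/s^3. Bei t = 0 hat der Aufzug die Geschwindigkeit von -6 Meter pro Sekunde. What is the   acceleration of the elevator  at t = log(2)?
Starting from jerk j(t) = -6·exp(-t), we take 1 antiderivative. The antiderivative of jerk is acceleration. Using a(0) = 6, we get a(t) = 6·exp(-t). Using a(t) = 6·exp(-t) and substituting t = log(2), we find a = 3.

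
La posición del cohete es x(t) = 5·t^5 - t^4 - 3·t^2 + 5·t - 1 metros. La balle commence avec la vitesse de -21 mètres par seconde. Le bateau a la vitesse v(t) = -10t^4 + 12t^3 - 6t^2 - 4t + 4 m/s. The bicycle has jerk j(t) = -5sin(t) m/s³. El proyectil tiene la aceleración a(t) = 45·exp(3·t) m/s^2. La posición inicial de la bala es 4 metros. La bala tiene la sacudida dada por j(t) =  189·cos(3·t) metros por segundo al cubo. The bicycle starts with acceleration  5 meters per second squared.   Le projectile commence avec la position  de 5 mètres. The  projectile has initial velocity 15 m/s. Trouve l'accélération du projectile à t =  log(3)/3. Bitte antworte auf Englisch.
Using a(t) = 45·exp(3·t) and substituting t = log(3)/3, we find a = 135.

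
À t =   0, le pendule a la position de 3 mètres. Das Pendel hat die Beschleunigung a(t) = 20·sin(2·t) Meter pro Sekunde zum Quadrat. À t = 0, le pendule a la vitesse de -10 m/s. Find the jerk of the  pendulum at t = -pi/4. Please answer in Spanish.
Para resolver esto, necesitamos tomar 1 derivada de nuestra ecuación de la aceleración a(t) = 20·sin(2·t). Derivando la aceleración, obtenemos la sacudida: j(t) = 40·cos(2·t). De la ecuación de la sacudida j(t) = 40·cos(2·t), sustituimos t = -pi/4 para obtener j = 0.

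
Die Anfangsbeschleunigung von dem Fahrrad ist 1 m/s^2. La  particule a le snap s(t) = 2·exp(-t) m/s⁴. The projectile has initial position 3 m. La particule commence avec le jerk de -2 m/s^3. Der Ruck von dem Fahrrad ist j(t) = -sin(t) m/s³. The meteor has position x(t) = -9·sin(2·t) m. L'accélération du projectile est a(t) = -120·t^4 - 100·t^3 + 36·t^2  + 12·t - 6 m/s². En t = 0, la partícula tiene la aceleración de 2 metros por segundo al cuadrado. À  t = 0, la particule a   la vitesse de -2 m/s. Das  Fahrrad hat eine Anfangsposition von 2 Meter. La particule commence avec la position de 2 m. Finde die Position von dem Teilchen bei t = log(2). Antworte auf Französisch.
Nous devons trouver la primitive de notre équation du snap s(t) = 2·exp(-t) 4 fois. L'intégrale du snap est le jerk. En utilisant j(0) = -2, nous obtenons j(t) = -2·exp(-t). La primitive du jerk est l'accélération. En utilisant a(0) = 2, nous obtenons a(t) = 2·exp(-t). L'intégrale de l'accélération est la vitesse. En utilisant v(0) = -2, nous obtenons v(t) = -2·exp(-t). En intégrant la vitesse et en utilisant la condition initiale x(0) = 2, nous obtenons x(t) = 2·exp(-t). En utilisant x(t) = 2·exp(-t) et en substituant t = log(2), nous trouvons x = 1.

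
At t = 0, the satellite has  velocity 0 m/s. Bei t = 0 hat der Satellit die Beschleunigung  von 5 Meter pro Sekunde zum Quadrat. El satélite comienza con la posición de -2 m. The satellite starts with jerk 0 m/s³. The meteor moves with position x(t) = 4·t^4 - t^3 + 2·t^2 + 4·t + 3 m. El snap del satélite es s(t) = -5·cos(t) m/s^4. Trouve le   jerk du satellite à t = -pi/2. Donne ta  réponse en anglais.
To find the answer, we compute 1 antiderivative of s(t) = -5·cos(t). Integrating snap and using the initial condition j(0) = 0, we get j(t) = -5·sin(t). Using j(t) = -5·sin(t) and substituting t = -pi/2, we find j = 5.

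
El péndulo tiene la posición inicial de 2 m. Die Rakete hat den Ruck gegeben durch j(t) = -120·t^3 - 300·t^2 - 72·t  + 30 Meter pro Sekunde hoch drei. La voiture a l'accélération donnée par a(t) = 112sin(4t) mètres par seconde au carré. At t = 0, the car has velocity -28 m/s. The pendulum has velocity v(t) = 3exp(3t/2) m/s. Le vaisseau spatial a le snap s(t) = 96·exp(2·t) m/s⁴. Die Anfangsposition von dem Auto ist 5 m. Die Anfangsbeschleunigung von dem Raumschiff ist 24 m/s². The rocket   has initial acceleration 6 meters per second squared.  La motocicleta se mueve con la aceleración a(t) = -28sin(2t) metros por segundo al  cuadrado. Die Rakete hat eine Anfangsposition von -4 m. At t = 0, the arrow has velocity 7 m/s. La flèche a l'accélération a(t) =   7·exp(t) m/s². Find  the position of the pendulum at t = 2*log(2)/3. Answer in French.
En partant de la vitesse v(t) = 3·exp(3·t/2), nous prenons 1 primitive. En intégrant la vitesse et en utilisant la condition initiale x(0) = 2, nous obtenons x(t) = 2·exp(3·t/2). Nous avons la position x(t) = 2·exp(3·t/2). En substituant t = 2*log(2)/3: x(2*log(2)/3) = 4.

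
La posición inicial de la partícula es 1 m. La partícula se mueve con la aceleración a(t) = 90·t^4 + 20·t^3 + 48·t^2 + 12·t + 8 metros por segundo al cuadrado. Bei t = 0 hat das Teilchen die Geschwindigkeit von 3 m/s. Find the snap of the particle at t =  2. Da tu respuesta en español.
Partiendo de la aceleración a(t) = 90·t^4 + 20·t^3 + 48·t^2 + 12·t + 8, tomamos 2 derivadas. La derivada de la aceleración da la sacudida: j(t) = 360·t^3 + 60·t^2 + 96·t + 12. La derivada de la sacudida da el snap: s(t) = 1080·t^2 + 120·t + 96. Tenemos el snap s(t) = 1080·t^2 + 120·t + 96. Sustituyendo t = 2: s(2) = 4656.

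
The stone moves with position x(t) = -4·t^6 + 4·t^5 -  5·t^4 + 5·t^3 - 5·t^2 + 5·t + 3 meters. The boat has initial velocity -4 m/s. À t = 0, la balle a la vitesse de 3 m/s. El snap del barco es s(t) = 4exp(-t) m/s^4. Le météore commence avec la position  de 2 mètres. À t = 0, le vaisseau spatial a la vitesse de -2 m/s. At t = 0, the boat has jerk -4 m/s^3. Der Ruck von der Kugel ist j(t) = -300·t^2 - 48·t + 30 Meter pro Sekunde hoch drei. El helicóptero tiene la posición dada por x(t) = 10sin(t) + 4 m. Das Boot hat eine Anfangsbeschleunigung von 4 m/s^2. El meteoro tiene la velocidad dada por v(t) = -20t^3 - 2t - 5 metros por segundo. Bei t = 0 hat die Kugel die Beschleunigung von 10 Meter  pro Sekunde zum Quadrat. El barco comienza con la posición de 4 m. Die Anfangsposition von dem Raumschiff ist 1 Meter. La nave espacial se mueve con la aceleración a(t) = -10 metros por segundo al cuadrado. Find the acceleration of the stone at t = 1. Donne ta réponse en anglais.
We must differentiate our position equation x(t) = -4·t^6 + 4·t^5 - 5·t^4 + 5·t^3 - 5·t^2 + 5·t + 3 2 times. Differentiating position, we get velocity: v(t) = -24·t^5 + 20·t^4 - 20·t^3 + 15·t^2 - 10·t + 5. Differentiating velocity, we get acceleration: a(t) = -120·t^4 + 80·t^3 - 60·t^2 + 30·t - 10. Using a(t) = -120·t^4 + 80·t^3 - 60·t^2 + 30·t - 10 and substituting t = 1, we find a = -80.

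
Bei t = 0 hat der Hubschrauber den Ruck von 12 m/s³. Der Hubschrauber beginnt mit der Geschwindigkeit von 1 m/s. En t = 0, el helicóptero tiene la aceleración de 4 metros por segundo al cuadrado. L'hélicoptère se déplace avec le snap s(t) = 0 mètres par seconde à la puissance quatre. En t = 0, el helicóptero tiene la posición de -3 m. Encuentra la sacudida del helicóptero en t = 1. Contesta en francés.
En partant du snap s(t) = 0, nous prenons 1 intégrale. L'intégrale du snap, avec j(0) = 12, donne le jerk: j(t) = 12. Nous avons le jerk j(t) = 12. En substituant t = 1: j(1) = 12.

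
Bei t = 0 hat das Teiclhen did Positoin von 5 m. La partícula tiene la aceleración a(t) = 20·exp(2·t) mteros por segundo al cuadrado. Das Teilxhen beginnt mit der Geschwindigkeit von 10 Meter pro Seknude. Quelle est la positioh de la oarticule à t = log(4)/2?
Nous devons intégrer notre équation de l'accélération a(t) = 20·exp(2·t) 2 fois. En prenant ∫a(t)dt et en appliquant v(0) = 10, nous trouvons v(t) = 10·exp(2·t). L'intégrale de la vitesse, avec x(0) = 5, donne la position: x(t) = 5·exp(2·t). De l'équation de la position x(t) = 5·exp(2·t), nous substituons t = log(4)/2 pour obtenir x = 20.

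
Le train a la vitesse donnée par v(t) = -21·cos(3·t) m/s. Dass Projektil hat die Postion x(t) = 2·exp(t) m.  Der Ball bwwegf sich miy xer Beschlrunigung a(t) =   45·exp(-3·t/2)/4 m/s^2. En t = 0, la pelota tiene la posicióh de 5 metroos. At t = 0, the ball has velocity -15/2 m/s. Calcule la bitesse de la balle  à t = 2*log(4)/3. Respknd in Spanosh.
Necesitamos integrar nuestra ecuación de la aceleración a(t) = 45·exp(-3·t/2)/4 1 vez. La integral de la aceleración es la velocidad. Usando v(0) = -15/2, obtenemos v(t) = -15·exp(-3·t/2)/2. Usando v(t) = -15·exp(-3·t/2)/2 y sustituyendo t = 2*log(4)/3, encontramos v = -15/8.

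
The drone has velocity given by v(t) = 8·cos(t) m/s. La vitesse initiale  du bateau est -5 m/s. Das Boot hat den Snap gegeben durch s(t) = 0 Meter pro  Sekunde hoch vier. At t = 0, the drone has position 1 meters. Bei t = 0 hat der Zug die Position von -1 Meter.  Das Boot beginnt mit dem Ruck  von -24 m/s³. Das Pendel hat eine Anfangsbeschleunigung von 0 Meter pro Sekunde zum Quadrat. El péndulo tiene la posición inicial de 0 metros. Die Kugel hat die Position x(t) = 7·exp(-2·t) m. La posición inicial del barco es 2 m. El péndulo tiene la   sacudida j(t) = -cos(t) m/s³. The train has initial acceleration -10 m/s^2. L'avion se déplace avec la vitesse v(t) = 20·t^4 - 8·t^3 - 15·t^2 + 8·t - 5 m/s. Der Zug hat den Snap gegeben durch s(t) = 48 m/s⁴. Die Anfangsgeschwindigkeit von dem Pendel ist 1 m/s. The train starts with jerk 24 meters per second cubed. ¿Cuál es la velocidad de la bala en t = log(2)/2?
Partiendo de la posición x(t) = 7·exp(-2·t), tomamos 1 derivada. La derivada de la posición da la velocidad: v(t) = -14·exp(-2·t). Tenemos la velocidad v(t) = -14·exp(-2·t). Sustituyendo t = log(2)/2: v(log(2)/2) = -7.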